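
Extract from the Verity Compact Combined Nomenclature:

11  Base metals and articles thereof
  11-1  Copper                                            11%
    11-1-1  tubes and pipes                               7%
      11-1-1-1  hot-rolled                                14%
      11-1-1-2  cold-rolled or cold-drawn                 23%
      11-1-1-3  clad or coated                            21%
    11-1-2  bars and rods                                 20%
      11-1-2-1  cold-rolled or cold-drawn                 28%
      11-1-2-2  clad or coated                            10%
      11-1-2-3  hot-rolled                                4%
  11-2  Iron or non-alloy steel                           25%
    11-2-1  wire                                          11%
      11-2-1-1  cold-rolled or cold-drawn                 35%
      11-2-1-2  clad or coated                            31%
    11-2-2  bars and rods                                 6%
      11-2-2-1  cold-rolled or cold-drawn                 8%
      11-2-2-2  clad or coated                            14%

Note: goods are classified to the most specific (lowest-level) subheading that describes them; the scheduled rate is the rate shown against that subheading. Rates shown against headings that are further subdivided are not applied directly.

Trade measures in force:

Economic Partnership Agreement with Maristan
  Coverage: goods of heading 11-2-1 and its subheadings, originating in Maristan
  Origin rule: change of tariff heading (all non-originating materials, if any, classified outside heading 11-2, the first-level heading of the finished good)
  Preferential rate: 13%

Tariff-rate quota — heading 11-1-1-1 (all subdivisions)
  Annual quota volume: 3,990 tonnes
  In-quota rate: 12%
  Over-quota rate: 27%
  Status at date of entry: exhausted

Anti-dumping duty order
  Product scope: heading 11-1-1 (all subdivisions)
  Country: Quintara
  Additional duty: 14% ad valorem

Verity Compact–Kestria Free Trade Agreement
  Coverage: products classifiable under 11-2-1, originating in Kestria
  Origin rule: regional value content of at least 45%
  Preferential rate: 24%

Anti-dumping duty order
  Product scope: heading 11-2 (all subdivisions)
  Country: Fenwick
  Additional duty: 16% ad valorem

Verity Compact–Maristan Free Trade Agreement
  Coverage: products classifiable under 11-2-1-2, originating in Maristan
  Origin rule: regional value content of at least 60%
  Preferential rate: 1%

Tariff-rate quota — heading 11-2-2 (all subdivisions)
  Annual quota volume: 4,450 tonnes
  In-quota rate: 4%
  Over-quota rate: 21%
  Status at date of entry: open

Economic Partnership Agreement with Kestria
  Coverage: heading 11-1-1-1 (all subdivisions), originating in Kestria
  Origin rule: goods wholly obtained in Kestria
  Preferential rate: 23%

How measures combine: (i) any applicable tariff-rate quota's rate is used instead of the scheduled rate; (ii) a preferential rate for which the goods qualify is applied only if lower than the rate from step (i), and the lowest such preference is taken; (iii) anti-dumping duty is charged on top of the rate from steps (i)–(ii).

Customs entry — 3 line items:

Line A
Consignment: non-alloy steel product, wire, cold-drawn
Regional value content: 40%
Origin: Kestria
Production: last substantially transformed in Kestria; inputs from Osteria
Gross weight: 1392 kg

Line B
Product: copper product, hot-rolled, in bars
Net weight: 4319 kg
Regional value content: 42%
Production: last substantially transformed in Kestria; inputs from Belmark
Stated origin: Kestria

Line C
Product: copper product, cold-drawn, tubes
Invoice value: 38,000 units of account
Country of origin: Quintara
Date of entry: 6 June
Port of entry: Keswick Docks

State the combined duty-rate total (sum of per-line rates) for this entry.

Line A: non-alloy steel → 11-2; wire → 11-2-1; cold-drawn → 11-2-1-1. Scheduled 35%. Kestria agreement on 11-2-1: RVC < 45%; Kestria agreement on 11-1-1-1: 11-2-1-1 not covered. → 35%.
Line B: copper → 11-1; in bars → 11-1-2; hot-rolled → 11-1-2-3. Scheduled 4%. Kestria agreement on 11-2-1: 11-1-2-3 not covered; Kestria agreement on 11-1-1-1: 11-1-2-3 not covered. → 4%.
Line C: copper → 11-1; tubes → 11-1-1; cold-drawn → 11-1-1-2. Scheduled 23%. anti-dumping (Quintara, 11-1-1): +14%; total 23% + 14% = 37%. → 37%.
Sum: 35% + 4% + 37% = 76%.

76%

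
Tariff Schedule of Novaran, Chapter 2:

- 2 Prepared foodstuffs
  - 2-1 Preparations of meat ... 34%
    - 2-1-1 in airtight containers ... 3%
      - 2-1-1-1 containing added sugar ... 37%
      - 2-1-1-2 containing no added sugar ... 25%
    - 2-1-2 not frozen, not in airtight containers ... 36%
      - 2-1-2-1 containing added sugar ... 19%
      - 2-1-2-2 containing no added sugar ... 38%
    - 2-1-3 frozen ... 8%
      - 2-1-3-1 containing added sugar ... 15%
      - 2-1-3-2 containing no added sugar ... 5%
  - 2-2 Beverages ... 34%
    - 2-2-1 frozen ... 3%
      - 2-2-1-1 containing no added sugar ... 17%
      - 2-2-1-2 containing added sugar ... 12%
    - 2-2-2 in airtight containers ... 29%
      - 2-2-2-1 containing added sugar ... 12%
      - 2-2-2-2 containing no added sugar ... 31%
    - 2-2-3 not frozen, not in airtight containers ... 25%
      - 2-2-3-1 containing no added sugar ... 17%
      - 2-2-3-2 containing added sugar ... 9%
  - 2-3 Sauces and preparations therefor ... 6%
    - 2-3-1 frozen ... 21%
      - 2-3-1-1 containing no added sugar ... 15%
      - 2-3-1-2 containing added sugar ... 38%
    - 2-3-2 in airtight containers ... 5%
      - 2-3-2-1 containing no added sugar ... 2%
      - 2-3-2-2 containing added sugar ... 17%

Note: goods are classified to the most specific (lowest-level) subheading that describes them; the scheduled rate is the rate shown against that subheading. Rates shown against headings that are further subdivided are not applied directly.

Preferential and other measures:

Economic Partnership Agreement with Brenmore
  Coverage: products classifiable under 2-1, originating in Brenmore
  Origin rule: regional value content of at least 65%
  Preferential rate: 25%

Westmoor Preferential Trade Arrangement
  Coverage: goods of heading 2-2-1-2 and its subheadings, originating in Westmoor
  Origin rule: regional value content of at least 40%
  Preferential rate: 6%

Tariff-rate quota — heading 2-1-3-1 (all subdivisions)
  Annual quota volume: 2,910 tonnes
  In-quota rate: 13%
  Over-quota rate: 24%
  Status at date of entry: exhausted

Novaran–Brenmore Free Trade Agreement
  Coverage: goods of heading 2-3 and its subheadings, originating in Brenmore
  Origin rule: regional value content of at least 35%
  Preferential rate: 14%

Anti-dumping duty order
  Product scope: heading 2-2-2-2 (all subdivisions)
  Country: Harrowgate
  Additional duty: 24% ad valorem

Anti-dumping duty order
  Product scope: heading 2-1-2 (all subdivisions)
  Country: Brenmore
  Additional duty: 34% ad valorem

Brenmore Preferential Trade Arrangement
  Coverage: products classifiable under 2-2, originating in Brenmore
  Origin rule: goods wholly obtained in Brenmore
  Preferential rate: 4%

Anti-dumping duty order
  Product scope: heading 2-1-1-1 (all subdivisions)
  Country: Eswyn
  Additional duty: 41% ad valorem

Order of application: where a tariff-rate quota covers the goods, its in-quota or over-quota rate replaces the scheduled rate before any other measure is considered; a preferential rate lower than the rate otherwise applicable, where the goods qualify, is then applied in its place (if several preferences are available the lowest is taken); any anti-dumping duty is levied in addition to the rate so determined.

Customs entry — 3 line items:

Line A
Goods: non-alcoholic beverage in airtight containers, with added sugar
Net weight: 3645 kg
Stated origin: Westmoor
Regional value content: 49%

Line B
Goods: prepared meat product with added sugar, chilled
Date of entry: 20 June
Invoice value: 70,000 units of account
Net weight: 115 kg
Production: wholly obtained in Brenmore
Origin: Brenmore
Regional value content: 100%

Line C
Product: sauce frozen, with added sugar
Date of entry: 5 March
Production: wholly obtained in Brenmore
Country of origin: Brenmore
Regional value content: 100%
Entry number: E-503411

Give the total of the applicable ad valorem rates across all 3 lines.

79%

Line A: non-alcoholic beverage → 2-2; in airtight containers → 2-2-2; with added sugar → 2-2-2-1. Scheduled 12%. Westmoor agreement on 2-2-1-2: 2-2-2-1 not covered. → 12%.
Line B: prepared meat product → 2-1; chilled → 2-1-2; with added sugar → 2-1-2-1. Scheduled 19%. Brenmore agreement on 2-1: RVC ≥ 65% → 25% available; Brenmore agreement on 2-3: 2-1-2-1 not covered; Brenmore agreement on 2-2: 2-1-2-1 not covered; preference 25% not lower than 19% → no reduction; anti-dumping (Brenmore, 2-1-2): +34%; total 19% + 34% = 53%. → 53%.
Line C: sauce → 2-3; frozen → 2-3-1; with added sugar → 2-3-1-2. Scheduled 38%. Brenmore agreement on 2-1: 2-3-1-2 not covered; Brenmore agreement on 2-3: RVC ≥ 35% → 14% available; Brenmore agreement on 2-2: 2-3-1-2 not covered; preferential 14%. → 14%.
Sum: 12% + 53% + 14% = 79%.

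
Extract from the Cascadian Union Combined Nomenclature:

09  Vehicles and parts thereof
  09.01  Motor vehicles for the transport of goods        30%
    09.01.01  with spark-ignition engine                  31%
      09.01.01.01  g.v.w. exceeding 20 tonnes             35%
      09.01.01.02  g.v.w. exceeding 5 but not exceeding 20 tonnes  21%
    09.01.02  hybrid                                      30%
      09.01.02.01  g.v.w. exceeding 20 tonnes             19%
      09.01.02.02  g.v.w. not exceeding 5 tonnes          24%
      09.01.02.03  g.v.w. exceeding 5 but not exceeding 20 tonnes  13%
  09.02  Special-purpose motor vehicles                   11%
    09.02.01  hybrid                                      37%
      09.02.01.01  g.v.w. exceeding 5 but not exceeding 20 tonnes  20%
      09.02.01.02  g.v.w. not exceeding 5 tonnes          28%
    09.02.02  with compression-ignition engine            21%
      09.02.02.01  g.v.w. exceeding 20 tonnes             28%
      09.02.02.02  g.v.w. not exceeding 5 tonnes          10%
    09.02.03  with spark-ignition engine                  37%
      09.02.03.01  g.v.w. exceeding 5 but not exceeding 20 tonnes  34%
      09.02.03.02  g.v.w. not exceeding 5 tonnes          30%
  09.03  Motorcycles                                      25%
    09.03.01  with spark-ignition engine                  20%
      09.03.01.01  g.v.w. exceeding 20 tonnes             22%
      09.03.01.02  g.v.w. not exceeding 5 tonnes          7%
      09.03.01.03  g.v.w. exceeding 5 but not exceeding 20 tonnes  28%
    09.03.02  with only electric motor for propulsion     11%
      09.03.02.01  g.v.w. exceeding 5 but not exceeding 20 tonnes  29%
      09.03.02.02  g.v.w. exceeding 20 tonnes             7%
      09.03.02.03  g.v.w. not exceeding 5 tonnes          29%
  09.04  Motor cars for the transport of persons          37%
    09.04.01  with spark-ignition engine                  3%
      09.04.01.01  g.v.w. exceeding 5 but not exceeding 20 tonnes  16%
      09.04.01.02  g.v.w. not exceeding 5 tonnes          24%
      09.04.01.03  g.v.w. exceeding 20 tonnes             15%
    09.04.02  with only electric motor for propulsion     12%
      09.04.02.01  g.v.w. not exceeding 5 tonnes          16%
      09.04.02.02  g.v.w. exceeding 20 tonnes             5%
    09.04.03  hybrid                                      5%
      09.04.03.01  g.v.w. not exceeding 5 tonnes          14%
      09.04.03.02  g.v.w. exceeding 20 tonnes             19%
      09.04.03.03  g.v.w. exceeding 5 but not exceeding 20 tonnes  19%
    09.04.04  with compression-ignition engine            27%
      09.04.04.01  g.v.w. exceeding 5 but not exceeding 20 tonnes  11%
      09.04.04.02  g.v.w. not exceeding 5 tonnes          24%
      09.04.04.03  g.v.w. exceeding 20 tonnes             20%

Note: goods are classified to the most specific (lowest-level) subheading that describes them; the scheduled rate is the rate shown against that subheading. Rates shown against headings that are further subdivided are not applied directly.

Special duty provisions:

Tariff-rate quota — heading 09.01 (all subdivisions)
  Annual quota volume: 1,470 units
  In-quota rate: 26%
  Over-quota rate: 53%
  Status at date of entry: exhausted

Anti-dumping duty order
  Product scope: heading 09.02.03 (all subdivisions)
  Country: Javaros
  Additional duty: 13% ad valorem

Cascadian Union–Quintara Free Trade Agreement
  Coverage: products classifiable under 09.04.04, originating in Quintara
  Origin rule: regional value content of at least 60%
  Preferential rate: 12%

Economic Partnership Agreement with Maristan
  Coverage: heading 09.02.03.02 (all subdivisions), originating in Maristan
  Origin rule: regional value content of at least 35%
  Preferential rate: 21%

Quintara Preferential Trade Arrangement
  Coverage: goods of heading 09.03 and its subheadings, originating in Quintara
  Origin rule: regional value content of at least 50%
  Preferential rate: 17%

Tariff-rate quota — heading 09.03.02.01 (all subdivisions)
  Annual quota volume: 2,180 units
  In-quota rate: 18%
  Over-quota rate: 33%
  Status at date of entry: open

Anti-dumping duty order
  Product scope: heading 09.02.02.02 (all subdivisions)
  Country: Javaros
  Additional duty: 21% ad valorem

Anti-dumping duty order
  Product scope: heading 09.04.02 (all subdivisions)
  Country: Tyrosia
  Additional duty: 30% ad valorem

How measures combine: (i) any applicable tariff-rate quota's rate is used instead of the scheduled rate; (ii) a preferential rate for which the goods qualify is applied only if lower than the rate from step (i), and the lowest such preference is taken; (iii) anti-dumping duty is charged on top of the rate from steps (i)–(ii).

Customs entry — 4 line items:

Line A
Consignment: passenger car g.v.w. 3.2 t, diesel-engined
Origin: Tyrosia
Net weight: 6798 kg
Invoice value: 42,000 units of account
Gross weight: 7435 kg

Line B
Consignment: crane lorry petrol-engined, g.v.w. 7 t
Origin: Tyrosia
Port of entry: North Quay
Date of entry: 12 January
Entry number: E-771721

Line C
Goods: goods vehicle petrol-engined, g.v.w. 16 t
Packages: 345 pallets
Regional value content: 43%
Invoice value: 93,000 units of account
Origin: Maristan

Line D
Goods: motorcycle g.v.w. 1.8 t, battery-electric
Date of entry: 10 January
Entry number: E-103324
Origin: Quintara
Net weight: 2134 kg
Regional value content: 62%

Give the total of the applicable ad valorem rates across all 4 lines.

128%

Line A: passenger car → 09.04; diesel-engined → 09.04.04; g.v.w. 3.2 t → 09.04.04.02. Scheduled 24%. No special measure applies. → 24%.
Line B: crane lorry → 09.02; petrol-engined → 09.02.03; g.v.w. 7 t → 09.02.03.01. Scheduled 34%. No special measure applies. → 34%.
Line C: goods vehicle → 09.01; petrol-engined → 09.01.01; g.v.w. 16 t → 09.01.01.02. Scheduled 21%. quota on 09.01 exhausted → over-quota 53%; Maristan agreement on 09.02.03.02: 09.01.01.02 not covered. → 53%.
Line D: motorcycle → 09.03; battery-electric → 09.03.02; g.v.w. 1.8 t → 09.03.02.03. Scheduled 29%. Quintara agreement on 09.04.04: 09.03.02.03 not covered; Quintara agreement on 09.03: RVC ≥ 50% → 17% available; preferential 17%. → 17%.
Sum: 24% + 34% + 53% + 17% = 128%.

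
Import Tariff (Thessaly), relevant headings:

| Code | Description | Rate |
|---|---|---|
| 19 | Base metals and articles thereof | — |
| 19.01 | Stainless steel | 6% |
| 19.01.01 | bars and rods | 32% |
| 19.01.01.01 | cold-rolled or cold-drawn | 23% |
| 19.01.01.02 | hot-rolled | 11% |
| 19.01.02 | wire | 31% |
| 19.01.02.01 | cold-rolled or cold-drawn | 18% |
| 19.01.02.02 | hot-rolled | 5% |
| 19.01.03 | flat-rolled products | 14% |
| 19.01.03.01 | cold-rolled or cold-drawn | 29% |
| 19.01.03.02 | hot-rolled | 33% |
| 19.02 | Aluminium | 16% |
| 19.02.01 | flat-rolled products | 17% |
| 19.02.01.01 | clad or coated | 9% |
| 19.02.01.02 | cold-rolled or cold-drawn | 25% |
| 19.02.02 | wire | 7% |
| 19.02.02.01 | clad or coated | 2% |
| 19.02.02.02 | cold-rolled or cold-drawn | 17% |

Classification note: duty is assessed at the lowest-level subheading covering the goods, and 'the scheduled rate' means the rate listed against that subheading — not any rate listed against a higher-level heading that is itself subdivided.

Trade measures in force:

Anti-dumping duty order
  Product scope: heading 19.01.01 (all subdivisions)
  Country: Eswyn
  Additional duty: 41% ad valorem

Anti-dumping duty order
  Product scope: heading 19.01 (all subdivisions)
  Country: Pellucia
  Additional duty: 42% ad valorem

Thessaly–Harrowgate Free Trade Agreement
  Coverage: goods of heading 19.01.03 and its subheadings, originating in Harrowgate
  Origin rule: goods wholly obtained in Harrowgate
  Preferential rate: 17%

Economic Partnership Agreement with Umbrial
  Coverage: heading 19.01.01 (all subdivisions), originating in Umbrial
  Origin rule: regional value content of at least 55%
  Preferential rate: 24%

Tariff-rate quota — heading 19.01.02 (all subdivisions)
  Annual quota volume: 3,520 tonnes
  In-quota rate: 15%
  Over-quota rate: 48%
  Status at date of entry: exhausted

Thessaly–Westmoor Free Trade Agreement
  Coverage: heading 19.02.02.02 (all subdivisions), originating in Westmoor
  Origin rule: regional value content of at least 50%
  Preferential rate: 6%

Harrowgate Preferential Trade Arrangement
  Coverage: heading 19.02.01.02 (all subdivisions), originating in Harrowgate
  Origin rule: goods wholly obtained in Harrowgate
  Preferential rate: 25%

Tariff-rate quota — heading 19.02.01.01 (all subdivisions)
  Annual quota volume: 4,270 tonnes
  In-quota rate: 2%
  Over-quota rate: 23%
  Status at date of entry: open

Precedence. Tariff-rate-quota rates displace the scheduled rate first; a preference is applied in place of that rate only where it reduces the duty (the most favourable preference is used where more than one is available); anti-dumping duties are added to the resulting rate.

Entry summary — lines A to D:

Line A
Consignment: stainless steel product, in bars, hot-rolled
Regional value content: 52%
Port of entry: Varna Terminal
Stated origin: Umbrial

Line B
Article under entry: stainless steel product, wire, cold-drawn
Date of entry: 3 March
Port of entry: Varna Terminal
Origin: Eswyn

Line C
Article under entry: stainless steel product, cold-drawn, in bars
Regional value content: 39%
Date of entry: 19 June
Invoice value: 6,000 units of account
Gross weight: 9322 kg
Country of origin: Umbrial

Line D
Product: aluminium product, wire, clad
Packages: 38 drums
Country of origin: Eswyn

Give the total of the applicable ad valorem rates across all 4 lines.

Line A: stainless steel → 19.01; in bars → 19.01.01; hot-rolled → 19.01.01.02. Scheduled 11%. Umbrial agreement on 19.01.01: RVC < 55%. → 11%.
Line B: stainless steel → 19.01; wire → 19.01.02; cold-drawn → 19.01.02.01. Scheduled 18%. quota on 19.01.02 exhausted → over-quota 48%. → 48%.
Line C: stainless steel → 19.01; in bars → 19.01.01; cold-drawn → 19.01.01.01. Scheduled 23%. Umbrial agreement on 19.01.01: RVC < 55%. → 23%.
Line D: aluminium → 19.02; wire → 19.02.02; clad → 19.02.02.01. Scheduled 2%. No special measure applies. → 2%.
Sum: 11% + 48% + 23% + 2% = 84%.

84%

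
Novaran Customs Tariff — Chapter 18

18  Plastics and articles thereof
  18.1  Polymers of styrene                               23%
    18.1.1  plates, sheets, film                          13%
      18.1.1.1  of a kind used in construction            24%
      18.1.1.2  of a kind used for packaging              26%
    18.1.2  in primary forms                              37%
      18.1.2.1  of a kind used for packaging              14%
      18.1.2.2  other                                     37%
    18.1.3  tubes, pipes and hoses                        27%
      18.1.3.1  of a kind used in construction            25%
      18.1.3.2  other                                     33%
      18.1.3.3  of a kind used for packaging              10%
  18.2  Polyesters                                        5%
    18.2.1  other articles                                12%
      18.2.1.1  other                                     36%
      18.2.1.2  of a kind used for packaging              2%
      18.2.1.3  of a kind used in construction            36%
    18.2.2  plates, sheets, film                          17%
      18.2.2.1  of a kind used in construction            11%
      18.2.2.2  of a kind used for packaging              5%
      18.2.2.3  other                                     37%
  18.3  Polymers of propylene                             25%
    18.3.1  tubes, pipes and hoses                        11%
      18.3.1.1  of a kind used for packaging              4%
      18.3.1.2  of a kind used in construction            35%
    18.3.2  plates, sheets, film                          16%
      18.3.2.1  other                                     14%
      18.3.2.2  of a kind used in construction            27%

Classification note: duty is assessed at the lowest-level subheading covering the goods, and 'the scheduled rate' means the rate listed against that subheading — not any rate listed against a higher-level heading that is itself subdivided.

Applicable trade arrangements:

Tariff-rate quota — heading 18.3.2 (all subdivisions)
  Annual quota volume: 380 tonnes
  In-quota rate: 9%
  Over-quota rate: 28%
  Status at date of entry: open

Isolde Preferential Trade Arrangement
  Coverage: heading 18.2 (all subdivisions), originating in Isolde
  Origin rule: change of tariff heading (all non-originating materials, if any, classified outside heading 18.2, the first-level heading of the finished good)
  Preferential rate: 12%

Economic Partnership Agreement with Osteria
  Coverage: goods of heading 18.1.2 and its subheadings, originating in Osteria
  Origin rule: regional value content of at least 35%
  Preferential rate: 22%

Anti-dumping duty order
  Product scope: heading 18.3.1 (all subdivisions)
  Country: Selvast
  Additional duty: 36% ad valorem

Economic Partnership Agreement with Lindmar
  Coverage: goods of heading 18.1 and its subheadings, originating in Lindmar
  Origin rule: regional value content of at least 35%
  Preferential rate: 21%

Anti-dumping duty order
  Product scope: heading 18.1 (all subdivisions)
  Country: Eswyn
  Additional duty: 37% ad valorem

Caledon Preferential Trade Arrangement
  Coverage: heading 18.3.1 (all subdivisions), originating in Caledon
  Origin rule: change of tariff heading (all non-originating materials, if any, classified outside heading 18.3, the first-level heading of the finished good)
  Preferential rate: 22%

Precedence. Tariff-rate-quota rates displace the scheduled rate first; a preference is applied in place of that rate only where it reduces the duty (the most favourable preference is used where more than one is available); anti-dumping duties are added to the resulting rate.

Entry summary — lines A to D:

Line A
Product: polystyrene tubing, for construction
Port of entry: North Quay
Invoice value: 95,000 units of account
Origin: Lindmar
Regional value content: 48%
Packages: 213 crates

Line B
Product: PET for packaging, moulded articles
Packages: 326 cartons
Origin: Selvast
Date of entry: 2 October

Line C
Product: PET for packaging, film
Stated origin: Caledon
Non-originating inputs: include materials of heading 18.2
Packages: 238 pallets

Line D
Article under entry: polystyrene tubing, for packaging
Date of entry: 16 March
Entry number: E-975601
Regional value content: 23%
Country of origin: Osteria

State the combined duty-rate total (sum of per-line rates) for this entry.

Line A: polystyrene → 18.1; tubing → 18.1.3; for construction → 18.1.3.1. Scheduled 25%. Lindmar agreement on 18.1: RVC ≥ 35% → 21% available; preferential 21%. → 21%.
Line B: PET → 18.2; moulded articles → 18.2.1; for packaging → 18.2.1.2. Scheduled 2%. No special measure applies. → 2%.
Line C: PET → 18.2; film → 18.2.2; for packaging → 18.2.2.2. Scheduled 5%. Caledon agreement on 18.3.1: 18.2.2.2 not covered. → 5%.
Line D: polystyrene → 18.1; tubing → 18.1.3; for packaging → 18.1.3.3. Scheduled 10%. Osteria agreement on 18.1.2: 18.1.3.3 not covered. → 10%.
Sum: 21% + 2% + 5% + 10% = 38%.

38%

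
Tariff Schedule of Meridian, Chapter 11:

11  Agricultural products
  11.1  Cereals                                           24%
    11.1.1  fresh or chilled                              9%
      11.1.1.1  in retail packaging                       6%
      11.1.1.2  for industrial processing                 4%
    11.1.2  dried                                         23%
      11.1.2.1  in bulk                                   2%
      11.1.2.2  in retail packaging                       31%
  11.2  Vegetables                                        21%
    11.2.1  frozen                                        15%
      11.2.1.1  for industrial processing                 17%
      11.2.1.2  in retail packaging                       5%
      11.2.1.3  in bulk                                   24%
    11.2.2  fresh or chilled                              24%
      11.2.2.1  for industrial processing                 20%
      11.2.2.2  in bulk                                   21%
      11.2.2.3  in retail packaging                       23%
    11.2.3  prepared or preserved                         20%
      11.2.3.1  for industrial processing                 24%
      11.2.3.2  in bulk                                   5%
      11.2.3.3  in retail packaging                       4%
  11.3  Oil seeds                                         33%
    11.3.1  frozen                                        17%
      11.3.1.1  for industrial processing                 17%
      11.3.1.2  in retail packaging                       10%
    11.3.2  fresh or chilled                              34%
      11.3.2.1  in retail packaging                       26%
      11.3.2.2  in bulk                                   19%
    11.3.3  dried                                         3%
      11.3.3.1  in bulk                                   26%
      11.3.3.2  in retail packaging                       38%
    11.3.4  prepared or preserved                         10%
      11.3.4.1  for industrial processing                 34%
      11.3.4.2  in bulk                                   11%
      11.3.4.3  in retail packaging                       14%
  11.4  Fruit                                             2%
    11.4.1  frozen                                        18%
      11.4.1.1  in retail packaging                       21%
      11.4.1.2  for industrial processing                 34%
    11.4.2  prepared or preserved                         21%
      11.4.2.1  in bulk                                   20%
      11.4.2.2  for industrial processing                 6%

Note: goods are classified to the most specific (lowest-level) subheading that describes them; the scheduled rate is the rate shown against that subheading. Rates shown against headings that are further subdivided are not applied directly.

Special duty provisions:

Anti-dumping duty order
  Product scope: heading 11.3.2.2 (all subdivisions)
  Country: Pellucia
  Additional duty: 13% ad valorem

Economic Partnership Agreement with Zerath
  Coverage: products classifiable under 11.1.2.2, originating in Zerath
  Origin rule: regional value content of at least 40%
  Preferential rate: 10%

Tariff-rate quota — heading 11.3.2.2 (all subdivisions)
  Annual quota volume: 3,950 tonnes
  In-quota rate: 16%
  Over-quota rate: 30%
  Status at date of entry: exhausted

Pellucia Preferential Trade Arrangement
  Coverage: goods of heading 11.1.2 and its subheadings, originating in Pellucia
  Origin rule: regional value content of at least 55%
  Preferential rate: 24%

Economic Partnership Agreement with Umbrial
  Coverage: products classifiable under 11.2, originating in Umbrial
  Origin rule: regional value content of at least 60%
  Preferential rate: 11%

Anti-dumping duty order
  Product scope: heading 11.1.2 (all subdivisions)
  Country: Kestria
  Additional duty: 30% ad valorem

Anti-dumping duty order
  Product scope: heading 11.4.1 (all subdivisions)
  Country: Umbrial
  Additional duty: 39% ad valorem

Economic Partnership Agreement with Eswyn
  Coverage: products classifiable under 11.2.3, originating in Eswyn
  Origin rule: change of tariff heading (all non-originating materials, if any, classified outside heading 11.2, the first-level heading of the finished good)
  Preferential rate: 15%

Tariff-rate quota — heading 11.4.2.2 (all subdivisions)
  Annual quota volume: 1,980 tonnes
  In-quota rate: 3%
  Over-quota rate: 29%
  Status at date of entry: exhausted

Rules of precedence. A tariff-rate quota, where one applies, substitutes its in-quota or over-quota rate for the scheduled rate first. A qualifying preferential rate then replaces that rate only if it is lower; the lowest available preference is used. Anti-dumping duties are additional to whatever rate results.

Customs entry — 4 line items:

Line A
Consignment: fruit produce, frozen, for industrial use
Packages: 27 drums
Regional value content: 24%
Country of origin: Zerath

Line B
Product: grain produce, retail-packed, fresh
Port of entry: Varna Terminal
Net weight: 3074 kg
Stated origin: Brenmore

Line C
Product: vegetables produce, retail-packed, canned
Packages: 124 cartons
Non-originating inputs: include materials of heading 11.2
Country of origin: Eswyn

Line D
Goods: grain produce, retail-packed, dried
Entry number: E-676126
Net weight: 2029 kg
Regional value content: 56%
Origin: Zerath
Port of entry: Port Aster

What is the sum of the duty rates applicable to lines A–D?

Line A: fruit → 11.4; frozen → 11.4.1; for industrial use → 11.4.1.2. Scheduled 34%. Zerath agreement on 11.1.2.2: 11.4.1.2 not covered. → 34%.
Line B: grain → 11.1; fresh → 11.1.1; retail-packed → 11.1.1.1. Scheduled 6%. No special measure applies. → 6%.
Line C: vegetables → 11.2; canned → 11.2.3; retail-packed → 11.2.3.3. Scheduled 4%. Eswyn agreement on 11.2.3: CTH not met. → 4%.
Line D: grain → 11.1; dried → 11.1.2; retail-packed → 11.1.2.2. Scheduled 31%. Zerath agreement on 11.1.2.2: RVC ≥ 40% → 10% available; preferential 10%. → 10%.
Sum: 34% + 6% + 4% + 10% = 54%.

54%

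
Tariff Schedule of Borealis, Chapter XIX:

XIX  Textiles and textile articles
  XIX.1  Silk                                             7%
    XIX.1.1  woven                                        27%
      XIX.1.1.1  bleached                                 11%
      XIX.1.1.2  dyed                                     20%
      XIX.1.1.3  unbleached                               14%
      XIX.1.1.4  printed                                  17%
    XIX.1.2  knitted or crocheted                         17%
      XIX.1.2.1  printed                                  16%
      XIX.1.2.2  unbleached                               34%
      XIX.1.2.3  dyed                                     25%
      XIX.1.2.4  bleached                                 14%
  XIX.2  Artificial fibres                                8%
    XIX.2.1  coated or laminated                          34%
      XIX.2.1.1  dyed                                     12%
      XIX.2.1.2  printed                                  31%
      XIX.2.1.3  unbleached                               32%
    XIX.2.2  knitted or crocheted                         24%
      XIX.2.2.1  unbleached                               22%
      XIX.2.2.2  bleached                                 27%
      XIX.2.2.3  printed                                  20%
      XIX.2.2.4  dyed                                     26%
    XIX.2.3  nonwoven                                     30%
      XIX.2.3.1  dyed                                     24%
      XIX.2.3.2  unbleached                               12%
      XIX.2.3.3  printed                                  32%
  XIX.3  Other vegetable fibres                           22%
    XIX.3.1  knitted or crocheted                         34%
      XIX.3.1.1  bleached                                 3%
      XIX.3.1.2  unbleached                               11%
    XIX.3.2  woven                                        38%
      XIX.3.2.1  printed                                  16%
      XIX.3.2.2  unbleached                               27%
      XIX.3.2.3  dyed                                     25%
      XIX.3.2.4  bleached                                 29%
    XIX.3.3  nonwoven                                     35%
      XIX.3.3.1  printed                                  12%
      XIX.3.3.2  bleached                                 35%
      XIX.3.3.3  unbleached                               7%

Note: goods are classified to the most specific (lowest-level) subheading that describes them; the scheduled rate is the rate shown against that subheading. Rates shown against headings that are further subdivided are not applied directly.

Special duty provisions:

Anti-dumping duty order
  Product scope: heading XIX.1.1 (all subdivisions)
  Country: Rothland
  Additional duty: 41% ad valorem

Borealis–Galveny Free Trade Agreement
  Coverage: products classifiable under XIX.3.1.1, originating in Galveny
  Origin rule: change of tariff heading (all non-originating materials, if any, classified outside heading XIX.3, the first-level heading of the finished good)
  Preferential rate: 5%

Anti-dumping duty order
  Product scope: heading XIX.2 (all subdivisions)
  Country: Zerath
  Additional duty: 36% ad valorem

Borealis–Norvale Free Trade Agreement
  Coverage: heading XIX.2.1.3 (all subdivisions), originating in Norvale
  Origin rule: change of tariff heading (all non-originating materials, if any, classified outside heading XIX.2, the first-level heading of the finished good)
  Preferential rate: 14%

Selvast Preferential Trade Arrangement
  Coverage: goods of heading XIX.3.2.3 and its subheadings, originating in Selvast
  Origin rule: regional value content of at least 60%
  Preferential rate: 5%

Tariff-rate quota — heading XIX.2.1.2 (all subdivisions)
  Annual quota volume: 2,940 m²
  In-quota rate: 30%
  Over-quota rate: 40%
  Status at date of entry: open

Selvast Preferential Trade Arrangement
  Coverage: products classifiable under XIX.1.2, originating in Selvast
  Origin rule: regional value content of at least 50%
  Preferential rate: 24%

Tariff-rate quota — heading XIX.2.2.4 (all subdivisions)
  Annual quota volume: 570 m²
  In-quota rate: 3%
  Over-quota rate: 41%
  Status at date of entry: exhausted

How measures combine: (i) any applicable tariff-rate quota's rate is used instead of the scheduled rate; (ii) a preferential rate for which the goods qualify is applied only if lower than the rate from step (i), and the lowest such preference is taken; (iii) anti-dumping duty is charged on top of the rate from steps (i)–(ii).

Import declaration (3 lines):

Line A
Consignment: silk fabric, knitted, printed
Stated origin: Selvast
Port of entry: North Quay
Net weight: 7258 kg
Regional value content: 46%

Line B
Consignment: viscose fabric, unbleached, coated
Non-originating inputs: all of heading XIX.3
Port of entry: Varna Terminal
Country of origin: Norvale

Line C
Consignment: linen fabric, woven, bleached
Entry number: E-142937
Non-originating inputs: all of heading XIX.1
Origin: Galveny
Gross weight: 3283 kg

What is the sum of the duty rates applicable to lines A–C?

Line A: silk → XIX.1; knitted → XIX.1.2; printed → XIX.1.2.1. Scheduled 16%. Selvast agreement on XIX.3.2.3: XIX.1.2.1 not covered; Selvast agreement on XIX.1.2: RVC < 50%. → 16%.
Line B: viscose → XIX.2; coated → XIX.2.1; unbleached → XIX.2.1.3. Scheduled 32%. Norvale agreement on XIX.2.1.3: CTH met → 14% available; preferential 14%. → 14%.
Line C: linen → XIX.3; woven → XIX.3.2; bleached → XIX.3.2.4. Scheduled 29%. Galveny agreement on XIX.3.1.1: XIX.3.2.4 not covered. → 29%.
Sum: 16% + 14% + 29% = 59%.

59%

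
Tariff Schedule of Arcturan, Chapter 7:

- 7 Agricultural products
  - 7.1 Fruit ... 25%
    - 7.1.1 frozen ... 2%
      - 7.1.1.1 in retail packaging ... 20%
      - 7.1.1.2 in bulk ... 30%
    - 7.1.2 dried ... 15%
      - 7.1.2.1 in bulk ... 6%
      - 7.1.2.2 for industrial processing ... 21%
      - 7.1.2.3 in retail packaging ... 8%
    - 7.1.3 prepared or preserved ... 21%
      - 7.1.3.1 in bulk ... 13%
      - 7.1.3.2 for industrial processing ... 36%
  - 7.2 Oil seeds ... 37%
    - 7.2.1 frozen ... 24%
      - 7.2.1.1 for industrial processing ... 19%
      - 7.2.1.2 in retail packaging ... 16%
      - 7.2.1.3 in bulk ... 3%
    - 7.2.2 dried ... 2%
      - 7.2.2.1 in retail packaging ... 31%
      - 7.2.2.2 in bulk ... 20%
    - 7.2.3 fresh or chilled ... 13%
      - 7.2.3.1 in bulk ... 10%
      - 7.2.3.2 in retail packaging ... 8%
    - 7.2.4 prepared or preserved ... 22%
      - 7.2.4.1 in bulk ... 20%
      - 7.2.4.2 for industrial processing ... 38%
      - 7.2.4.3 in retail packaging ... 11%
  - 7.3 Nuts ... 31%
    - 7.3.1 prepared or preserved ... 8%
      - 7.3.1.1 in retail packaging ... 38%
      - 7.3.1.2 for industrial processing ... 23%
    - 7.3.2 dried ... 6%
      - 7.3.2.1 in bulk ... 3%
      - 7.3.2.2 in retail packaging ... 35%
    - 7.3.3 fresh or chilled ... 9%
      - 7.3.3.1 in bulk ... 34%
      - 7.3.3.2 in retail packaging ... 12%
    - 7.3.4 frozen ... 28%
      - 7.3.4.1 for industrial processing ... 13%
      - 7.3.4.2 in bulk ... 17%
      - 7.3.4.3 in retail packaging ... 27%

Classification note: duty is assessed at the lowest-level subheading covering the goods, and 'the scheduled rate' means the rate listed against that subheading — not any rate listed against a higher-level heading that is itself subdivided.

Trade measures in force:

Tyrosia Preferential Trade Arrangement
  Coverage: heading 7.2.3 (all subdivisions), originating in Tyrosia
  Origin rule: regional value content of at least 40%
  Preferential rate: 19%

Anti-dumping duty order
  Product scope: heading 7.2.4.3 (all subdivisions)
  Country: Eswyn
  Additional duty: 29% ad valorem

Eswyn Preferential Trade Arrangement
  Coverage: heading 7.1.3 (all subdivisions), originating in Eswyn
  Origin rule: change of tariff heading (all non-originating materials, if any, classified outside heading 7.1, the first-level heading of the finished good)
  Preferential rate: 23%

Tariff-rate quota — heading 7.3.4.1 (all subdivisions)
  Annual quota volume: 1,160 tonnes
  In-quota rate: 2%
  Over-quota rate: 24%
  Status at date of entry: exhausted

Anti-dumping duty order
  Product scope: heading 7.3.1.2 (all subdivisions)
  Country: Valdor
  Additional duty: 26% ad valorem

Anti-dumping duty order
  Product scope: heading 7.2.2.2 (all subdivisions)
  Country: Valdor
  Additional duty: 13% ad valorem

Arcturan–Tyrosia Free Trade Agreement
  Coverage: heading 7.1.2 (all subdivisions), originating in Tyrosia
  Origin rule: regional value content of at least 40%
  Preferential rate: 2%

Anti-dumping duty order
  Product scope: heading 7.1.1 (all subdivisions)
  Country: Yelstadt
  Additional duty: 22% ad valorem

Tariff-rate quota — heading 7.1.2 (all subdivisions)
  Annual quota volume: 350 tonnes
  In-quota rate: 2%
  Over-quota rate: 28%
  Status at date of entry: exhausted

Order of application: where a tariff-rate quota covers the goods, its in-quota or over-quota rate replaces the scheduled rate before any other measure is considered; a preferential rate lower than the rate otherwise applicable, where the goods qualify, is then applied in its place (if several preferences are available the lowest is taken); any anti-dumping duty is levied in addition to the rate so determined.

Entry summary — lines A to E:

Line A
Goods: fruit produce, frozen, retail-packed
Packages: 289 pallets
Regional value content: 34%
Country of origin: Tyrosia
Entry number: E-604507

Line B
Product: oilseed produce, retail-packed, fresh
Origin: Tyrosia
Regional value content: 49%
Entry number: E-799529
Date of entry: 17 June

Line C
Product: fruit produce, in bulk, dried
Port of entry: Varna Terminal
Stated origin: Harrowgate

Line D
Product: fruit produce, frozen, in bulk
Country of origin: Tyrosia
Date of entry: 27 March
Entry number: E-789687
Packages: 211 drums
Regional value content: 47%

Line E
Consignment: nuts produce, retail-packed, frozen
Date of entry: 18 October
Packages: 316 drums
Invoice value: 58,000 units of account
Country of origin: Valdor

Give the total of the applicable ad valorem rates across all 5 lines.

113%

Line A: fruit → 7.1; frozen → 7.1.1; retail-packed → 7.1.1.1. Scheduled 20%. Tyrosia agreement on 7.2.3: 7.1.1.1 not covered; Tyrosia agreement on 7.1.2: 7.1.1.1 not covered. → 20%.
Line B: oilseed → 7.2; fresh → 7.2.3; retail-packed → 7.2.3.2. Scheduled 8%. Tyrosia agreement on 7.2.3: RVC ≥ 40% → 19% available; Tyrosia agreement on 7.1.2: 7.2.3.2 not covered; preference 19% not lower than 8% → no reduction. → 8%.
Line C: fruit → 7.1; dried → 7.1.2; in bulk → 7.1.2.1. Scheduled 6%. quota on 7.1.2 exhausted → over-quota 28%. → 28%.
Line D: fruit → 7.1; frozen → 7.1.1; in bulk → 7.1.1.2. Scheduled 30%. Tyrosia agreement on 7.2.3: 7.1.1.2 not covered; Tyrosia agreement on 7.1.2: 7.1.1.2 not covered. → 30%.
Line E: nuts → 7.3; frozen → 7.3.4; retail-packed → 7.3.4.3. Scheduled 27%. No special measure applies. → 27%.
Sum: 20% + 8% + 28% + 30% + 27% = 113%.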